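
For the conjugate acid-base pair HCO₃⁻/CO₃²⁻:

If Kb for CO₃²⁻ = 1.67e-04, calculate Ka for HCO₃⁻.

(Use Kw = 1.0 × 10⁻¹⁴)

For a conjugate pair Ka × Kb = Kw, so Ka = Kw/Kb = 1.0 × 10⁻¹⁴ / 1.67e-04 = 5.99e-11.

K_a = 5.99e-11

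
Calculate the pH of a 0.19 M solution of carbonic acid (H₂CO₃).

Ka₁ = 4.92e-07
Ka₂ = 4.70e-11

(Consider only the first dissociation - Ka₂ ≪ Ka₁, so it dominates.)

First dissociation dominates. From Ka₁ = [H⁺][HA⁻]/[H₂A], x² + Ka₁·x − Ka₁·C = 0 with C = 0.19 M and Ka₁ = 4.92e-07. Solving: [H⁺] = (−Ka₁ + √(Ka₁² + 4·Ka₁·C)) / 2 = 3.0550e-04 M. pH = -log(3.0550e-04) = 3.51.

pH = 3.51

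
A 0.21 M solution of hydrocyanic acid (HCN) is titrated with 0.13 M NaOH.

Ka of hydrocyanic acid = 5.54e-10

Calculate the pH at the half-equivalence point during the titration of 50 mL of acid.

At half-equivalence [HA] = [A⁻], so Henderson-Hasselbalch gives pH = pKa = -log(5.54e-10) = 9.26.

pH = pKa = 9.26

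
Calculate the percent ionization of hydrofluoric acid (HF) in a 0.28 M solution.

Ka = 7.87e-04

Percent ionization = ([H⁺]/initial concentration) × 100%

Using Ka equilibrium: x² + Ka×x - Ka×C = 0. Solving: [H⁺] = 1.4456e-02. Percent = (1.4456e-02/0.28) × 100

Percent ionization = 5.16%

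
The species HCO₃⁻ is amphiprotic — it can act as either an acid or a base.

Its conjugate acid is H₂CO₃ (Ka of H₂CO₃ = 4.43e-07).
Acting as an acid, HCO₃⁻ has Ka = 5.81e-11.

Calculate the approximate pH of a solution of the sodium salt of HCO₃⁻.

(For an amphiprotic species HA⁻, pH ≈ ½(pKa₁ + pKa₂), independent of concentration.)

pKa₁ = -log(4.43e-07) = 6.35; pKa₂ = -log(5.81e-11) = 10.24. For an amphiprotic species, pH ≈ ½(pKa₁ + pKa₂) = ½(6.35 + 10.24) = 8.29.

pH = 8.29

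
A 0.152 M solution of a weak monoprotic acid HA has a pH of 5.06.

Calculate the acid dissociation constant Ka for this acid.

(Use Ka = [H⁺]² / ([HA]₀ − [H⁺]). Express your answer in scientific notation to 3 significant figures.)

[H⁺] = 10^(−pH) = 10^(−5.06) = 8.710e-06 M. For HA ⇌ H⁺ + A⁻, Ka = [H⁺][A⁻]/[HA] = [H⁺]² / ([HA]₀ − [H⁺]) = (8.710e-06)² / (0.152 − 8.710e-06) = 4.99e-10.

K_a = 4.99e-10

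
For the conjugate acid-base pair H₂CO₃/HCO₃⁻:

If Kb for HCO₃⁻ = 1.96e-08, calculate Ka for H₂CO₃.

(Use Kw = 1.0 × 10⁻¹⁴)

For a conjugate pair Ka × Kb = Kw, so Ka = Kw/Kb = 1.0 × 10⁻¹⁴ / 1.96e-08 = 5.10e-07.

K_a = 5.10e-07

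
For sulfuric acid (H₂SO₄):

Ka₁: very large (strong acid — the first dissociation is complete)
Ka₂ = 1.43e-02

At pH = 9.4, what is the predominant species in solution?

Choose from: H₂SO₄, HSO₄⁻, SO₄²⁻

The first dissociation is complete, so H₂SO₄ itself is never the predominant species in water; pKa₂ = -log(1.43e-02) = 1.84. For a polyprotic acid the predominant species crosses at each pKa: below pKa_n the protonated form dominates, above it the deprotonated form does. At pH = 9.4, the predominant species is SO₄²⁻.

SO₄²⁻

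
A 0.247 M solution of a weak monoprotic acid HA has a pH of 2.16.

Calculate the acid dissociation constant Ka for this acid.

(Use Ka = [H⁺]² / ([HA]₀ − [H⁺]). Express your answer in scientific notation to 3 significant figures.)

[H⁺] = 10^(−pH) = 10^(−2.16) = 6.918e-03 M. For HA ⇌ H⁺ + A⁻, Ka = [H⁺][A⁻]/[HA] = [H⁺]² / ([HA]₀ − [H⁺]) = (6.918e-03)² / (0.247 − 6.918e-03) = 1.99e-04.

K_a = 1.99e-04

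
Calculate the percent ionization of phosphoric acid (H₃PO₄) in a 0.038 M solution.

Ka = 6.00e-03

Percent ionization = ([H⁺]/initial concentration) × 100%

Using Ka equilibrium: x² + Ka×x - Ka×C = 0. Solving: [H⁺] = 1.2395e-02. Percent = (1.2395e-02/0.038) × 100

Percent ionization = 32.6%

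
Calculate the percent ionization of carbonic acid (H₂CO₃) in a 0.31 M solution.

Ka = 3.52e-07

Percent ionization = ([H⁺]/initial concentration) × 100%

Using Ka equilibrium: x² + Ka×x - Ka×C = 0. Solving: [H⁺] = 3.3016e-04. Percent = (3.3016e-04/0.31) × 100

Percent ionization = 0.107%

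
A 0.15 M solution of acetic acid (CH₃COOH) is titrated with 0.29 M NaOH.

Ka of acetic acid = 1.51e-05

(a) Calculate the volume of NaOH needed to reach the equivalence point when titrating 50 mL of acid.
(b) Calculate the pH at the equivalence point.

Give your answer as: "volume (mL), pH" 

moles acid = 0.15 × 50/1000 = 0.0075 mol; V_base = moles/0.29 × 1000 = 25.9 mL. At equivalence only the conjugate base is present: [A⁻] = 0.0075/0.076 = 9.8864e-02 M. Kb = Kw/Ka = 6.62e-10; [OH⁻] = √(Kb × [A⁻]) = 8.0915e-06; pOH = 5.09; pH = 14 - pOH = 8.91.

V = 25.9 mL, pH = 8.91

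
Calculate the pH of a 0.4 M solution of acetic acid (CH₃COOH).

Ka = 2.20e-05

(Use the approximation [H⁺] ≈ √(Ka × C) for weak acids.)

[H⁺] = √(Ka × C) = √(2.20e-05 × 0.4) = 2.9665e-03. pH = -log(2.9665e-03)

pH = 2.53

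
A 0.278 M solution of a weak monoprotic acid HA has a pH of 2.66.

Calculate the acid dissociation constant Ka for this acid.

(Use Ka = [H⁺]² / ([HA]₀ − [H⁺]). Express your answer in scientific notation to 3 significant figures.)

[H⁺] = 10^(−pH) = 10^(−2.66) = 2.188e-03 M. For HA ⇌ H⁺ + A⁻, Ka = [H⁺][A⁻]/[HA] = [H⁺]² / ([HA]₀ − [H⁺]) = (2.188e-03)² / (0.278 − 2.188e-03) = 1.74e-05.

K_a = 1.74e-05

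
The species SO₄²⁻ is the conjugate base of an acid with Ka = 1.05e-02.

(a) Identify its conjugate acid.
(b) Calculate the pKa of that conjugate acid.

(a) The conjugate acid is formed by adding one H⁺ to SO₄²⁻, giving HSO₄⁻. (b) pKa = -log(Ka) = -log(1.05e-02) = 1.98.

Conjugate acid: HSO₄⁻; pK_a = 1.98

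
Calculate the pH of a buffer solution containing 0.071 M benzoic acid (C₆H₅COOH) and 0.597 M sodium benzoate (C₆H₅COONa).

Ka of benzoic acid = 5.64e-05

pKa = -log(5.64e-05) = 4.25. pH = pKa + log([A⁻]/[HA]) = 4.25 + log(0.597/0.071)

pH = 5.17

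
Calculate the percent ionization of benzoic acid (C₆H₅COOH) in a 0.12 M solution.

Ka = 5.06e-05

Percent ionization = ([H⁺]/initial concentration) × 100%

Using Ka equilibrium: x² + Ka×x - Ka×C = 0. Solving: [H⁺] = 2.4390e-03. Percent = (2.4390e-03/0.12) × 100

Percent ionization = 2.03%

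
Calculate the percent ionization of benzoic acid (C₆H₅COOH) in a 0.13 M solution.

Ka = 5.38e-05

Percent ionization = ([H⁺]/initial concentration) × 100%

Using Ka equilibrium: x² + Ka×x - Ka×C = 0. Solving: [H⁺] = 2.6179e-03. Percent = (2.6179e-03/0.13) × 100

Percent ionization = 2.01%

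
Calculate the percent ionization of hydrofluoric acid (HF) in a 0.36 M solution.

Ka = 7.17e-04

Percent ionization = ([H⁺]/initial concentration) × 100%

Using Ka equilibrium: x² + Ka×x - Ka×C = 0. Solving: [H⁺] = 1.5712e-02. Percent = (1.5712e-02/0.36) × 100

Percent ionization = 4.36%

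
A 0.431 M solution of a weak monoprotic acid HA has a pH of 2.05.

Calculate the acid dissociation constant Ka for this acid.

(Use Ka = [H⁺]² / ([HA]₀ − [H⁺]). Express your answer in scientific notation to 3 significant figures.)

[H⁺] = 10^(−pH) = 10^(−2.05) = 8.913e-03 M. For HA ⇌ H⁺ + A⁻, Ka = [H⁺][A⁻]/[HA] = [H⁺]² / ([HA]₀ − [H⁺]) = (8.913e-03)² / (0.431 − 8.913e-03) = 1.88e-04.

K_a = 1.88e-04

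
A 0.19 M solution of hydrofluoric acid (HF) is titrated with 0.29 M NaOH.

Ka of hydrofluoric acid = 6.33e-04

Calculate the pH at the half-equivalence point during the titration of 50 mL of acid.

At half-equivalence [HA] = [A⁻], so Henderson-Hasselbalch gives pH = pKa = -log(6.33e-04) = 3.20.

pH = pKa = 3.20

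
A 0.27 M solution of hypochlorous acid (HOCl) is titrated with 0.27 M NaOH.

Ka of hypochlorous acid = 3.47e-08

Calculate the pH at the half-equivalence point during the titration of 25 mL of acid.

At half-equivalence [HA] = [A⁻], so Henderson-Hasselbalch gives pH = pKa = -log(3.47e-08) = 7.46.

pH = pKa = 7.46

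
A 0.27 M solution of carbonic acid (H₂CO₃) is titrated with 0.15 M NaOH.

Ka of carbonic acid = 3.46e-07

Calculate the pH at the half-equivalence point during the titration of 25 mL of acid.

At half-equivalence [HA] = [A⁻], so Henderson-Hasselbalch gives pH = pKa = -log(3.46e-07) = 6.46.

pH = pKa = 6.46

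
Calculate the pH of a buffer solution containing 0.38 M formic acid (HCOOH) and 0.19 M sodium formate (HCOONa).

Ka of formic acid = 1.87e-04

pKa = -log(1.87e-04) = 3.73. pH = pKa + log([A⁻]/[HA]) = 3.73 + log(0.19/0.38)

pH = 3.43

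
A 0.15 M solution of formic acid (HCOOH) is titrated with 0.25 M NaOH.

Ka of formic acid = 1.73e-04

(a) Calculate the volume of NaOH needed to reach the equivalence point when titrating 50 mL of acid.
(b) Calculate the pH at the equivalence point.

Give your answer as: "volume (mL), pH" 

moles acid = 0.15 × 50/1000 = 0.0075 mol; V_base = moles/0.25 × 1000 = 30.0 mL. At equivalence only the conjugate base is present: [A⁻] = 0.0075/0.080 = 9.3750e-02 M. Kb = Kw/Ka = 5.78e-11; [OH⁻] = √(Kb × [A⁻]) = 2.3279e-06; pOH = 5.63; pH = 14 - pOH = 8.37.

V = 30.0 mL, pH = 8.37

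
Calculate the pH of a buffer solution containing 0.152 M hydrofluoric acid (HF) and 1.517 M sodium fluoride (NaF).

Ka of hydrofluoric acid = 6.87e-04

pKa = -log(6.87e-04) = 3.16. pH = pKa + log([A⁻]/[HA]) = 3.16 + log(1.517/0.152)

pH = 4.16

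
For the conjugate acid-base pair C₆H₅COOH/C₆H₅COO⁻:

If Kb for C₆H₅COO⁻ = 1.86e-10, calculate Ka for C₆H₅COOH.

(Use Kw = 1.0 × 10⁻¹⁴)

For a conjugate pair Ka × Kb = Kw, so Ka = Kw/Kb = 1.0 × 10⁻¹⁴ / 1.86e-10 = 5.38e-05.

K_a = 5.38e-05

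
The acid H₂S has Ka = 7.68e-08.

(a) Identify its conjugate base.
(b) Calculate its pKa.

(a) The conjugate base is formed by removing one H⁺ from H₂S, giving HS⁻. (b) pKa = -log(Ka) = -log(7.68e-08) = 7.11.

Conjugate base: HS⁻; pK_a = 7.11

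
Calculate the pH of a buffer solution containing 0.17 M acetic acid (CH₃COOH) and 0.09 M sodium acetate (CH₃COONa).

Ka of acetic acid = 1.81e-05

pKa = -log(1.81e-05) = 4.74. pH = pKa + log([A⁻]/[HA]) = 4.74 + log(0.09/0.17)

pH = 4.47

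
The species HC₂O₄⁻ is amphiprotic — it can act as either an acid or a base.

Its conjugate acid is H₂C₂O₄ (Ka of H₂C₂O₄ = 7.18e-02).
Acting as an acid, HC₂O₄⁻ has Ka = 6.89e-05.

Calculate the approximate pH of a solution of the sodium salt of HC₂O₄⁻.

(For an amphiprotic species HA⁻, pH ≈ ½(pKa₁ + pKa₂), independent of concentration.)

pKa₁ = -log(7.18e-02) = 1.14; pKa₂ = -log(6.89e-05) = 4.16. For an amphiprotic species, pH ≈ ½(pKa₁ + pKa₂) = ½(1.14 + 4.16) = 2.65.

pH = 2.65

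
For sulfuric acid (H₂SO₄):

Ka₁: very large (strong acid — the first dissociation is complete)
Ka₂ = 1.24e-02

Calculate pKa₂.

pKa₂ = -log(Ka₂) = -log(1.24e-02) = 1.91.

pK_{a2} = 1.91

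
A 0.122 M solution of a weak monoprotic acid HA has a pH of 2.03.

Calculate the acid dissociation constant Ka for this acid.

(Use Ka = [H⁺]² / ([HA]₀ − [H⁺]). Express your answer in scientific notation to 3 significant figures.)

[H⁺] = 10^(−pH) = 10^(−2.03) = 9.333e-03 M. For HA ⇌ H⁺ + A⁻, Ka = [H⁺][A⁻]/[HA] = [H⁺]² / ([HA]₀ − [H⁺]) = (9.333e-03)² / (0.122 − 9.333e-03) = 7.73e-04.

K_a = 7.73e-04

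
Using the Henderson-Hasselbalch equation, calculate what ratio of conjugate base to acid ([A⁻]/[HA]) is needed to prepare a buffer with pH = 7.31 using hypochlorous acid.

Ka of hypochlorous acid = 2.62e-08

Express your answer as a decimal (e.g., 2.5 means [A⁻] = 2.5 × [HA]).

pKa = -log(2.62e-08) = 7.5817. pH = pKa + log([A⁻]/[HA]), so log([A⁻]/[HA]) = pH − pKa = 7.31 − 7.5817 = -0.2717. [A⁻]/[HA] = 10^(-0.2717) = 0.535

[A⁻]/[HA] = 0.535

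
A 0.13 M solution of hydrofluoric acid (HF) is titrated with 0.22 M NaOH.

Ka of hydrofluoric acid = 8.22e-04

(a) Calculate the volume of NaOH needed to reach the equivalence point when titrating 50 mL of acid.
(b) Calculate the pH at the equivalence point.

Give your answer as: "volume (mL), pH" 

moles acid = 0.13 × 50/1000 = 0.0065 mol; V_base = moles/0.22 × 1000 = 29.5 mL. At equivalence only the conjugate base is present: [A⁻] = 0.0065/0.080 = 8.1714e-02 M. Kb = Kw/Ka = 1.22e-11; [OH⁻] = √(Kb × [A⁻]) = 9.9704e-07; pOH = 6.00; pH = 14 - pOH = 8.00.

V = 29.5 mL, pH = 8.00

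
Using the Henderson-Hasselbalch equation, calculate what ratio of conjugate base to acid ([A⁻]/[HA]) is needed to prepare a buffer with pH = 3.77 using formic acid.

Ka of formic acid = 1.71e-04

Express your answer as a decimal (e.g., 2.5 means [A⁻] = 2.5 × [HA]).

pKa = -log(1.71e-04) = 3.7670. pH = pKa + log([A⁻]/[HA]), so log([A⁻]/[HA]) = pH − pKa = 3.77 − 3.7670 = 0.0030. [A⁻]/[HA] = 10^(0.0030) = 1.01

[A⁻]/[HA] = 1.01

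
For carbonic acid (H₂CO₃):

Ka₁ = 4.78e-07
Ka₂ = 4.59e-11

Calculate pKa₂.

pKa₂ = -log(Ka₂) = -log(4.59e-11) = 10.34.

pK_{a2} = 10.34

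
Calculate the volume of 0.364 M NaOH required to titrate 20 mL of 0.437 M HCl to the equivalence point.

At equivalence: moles acid = moles base. moles HCl = 0.437 × 20/1000 = 0.00874 mol. V_base = moles / 0.364 × 1000 = 24.0 mL.

V_{base} = 24.0 mL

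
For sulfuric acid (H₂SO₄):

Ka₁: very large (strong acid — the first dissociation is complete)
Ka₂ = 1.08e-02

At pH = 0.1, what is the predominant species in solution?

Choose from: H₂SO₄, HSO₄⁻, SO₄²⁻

The first dissociation is complete, so H₂SO₄ itself is never the predominant species in water; pKa₂ = -log(1.08e-02) = 1.97. For a polyprotic acid the predominant species crosses at each pKa: below pKa_n the protonated form dominates, above it the deprotonated form does. At pH = 0.1, the predominant species is HSO₄⁻.

HSO₄⁻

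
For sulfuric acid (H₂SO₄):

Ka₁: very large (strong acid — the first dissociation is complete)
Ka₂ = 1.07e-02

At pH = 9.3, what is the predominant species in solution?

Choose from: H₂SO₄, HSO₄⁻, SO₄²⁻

The first dissociation is complete, so H₂SO₄ itself is never the predominant species in water; pKa₂ = -log(1.07e-02) = 1.97. For a polyprotic acid the predominant species crosses at each pKa: below pKa_n the protonated form dominates, above it the deprotonated form does. At pH = 9.3, the predominant species is SO₄²⁻.

SO₄²⁻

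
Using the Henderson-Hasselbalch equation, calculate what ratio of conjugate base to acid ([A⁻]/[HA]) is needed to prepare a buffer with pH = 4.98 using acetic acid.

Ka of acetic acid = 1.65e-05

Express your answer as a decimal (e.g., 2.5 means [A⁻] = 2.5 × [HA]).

pKa = -log(1.65e-05) = 4.7825. pH = pKa + log([A⁻]/[HA]), so log([A⁻]/[HA]) = pH − pKa = 4.98 − 4.7825 = 0.1975. [A⁻]/[HA] = 10^(0.1975) = 1.58

[A⁻]/[HA] = 1.58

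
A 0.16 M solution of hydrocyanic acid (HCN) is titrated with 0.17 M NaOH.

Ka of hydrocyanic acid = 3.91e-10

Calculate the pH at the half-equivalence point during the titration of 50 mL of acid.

At half-equivalence [HA] = [A⁻], so Henderson-Hasselbalch gives pH = pKa = -log(3.91e-10) = 9.41.

pH = pKa = 9.41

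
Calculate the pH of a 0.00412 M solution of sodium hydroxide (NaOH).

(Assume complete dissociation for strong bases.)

[OH⁻] = 0.00412 M for strong base. pOH = -log[OH⁻] = 2.39, pH = 14 - pOH

pH = 11.61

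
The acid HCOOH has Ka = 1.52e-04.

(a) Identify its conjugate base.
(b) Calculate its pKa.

(a) The conjugate base is formed by removing one H⁺ from HCOOH, giving HCOO⁻. (b) pKa = -log(Ka) = -log(1.52e-04) = 3.82.

Conjugate base: HCOO⁻; pK_a = 3.82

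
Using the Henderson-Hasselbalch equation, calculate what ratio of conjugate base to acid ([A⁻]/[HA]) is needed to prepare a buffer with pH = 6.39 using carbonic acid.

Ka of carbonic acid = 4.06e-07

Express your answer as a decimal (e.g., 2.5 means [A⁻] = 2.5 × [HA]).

pKa = -log(4.06e-07) = 6.3915. pH = pKa + log([A⁻]/[HA]), so log([A⁻]/[HA]) = pH − pKa = 6.39 − 6.3915 = -0.0015. [A⁻]/[HA] = 10^(-0.0015) = 0.997

[A⁻]/[HA] = 0.997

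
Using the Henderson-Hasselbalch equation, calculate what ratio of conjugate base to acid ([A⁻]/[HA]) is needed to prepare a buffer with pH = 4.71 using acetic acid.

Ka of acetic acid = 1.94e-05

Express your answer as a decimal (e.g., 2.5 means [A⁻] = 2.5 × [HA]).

pKa = -log(1.94e-05) = 4.7122. pH = pKa + log([A⁻]/[HA]), so log([A⁻]/[HA]) = pH − pKa = 4.71 − 4.7122 = -0.0022. [A⁻]/[HA] = 10^(-0.0022) = 0.995

[A⁻]/[HA] = 0.995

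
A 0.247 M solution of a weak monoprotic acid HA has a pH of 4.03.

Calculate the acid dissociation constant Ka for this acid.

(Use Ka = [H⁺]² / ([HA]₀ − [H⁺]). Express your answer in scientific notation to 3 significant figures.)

[H⁺] = 10^(−pH) = 10^(−4.03) = 9.333e-05 M. For HA ⇌ H⁺ + A⁻, Ka = [H⁺][A⁻]/[HA] = [H⁺]² / ([HA]₀ − [H⁺]) = (9.333e-05)² / (0.247 − 9.333e-05) = 3.53e-08.

K_a = 3.53e-08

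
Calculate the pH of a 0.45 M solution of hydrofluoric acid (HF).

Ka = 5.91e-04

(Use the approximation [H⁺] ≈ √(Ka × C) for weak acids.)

[H⁺] = √(Ka × C) = √(5.91e-04 × 0.45) = 1.6308e-02. pH = -log(1.6308e-02)

pH = 1.79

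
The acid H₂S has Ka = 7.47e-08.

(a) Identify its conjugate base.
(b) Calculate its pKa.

(a) The conjugate base is formed by removing one H⁺ from H₂S, giving HS⁻. (b) pKa = -log(Ka) = -log(7.47e-08) = 7.13.

Conjugate base: HS⁻; pK_a = 7.13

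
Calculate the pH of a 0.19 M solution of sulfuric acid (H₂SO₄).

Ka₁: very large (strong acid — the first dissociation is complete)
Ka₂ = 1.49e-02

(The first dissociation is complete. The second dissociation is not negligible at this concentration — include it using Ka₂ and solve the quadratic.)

First dissociation is complete: [H⁺]₀ = [HSO₄⁻]₀ = C = 0.19 M. Second dissociation HSO₄⁻ ⇌ H⁺ + SO₄²⁻: let x = [SO₄²⁻]. Ka₂ = (C + x)·x / (C − x) = 1.49e-02 → x² + (C + Ka₂)·x − Ka₂·C = 0 → x² + 0.20490·x − 2.831e-03 = 0. x = (−0.20490 + √(0.20490² + 4 × 2.831e-03)) / 2 = 1.2993e-02 M. [H⁺] = C + x = 0.19 + 1.2993e-02 = 2.0299e-01 M. pH = -log(2.0299e-01) = 0.69.

pH = 0.69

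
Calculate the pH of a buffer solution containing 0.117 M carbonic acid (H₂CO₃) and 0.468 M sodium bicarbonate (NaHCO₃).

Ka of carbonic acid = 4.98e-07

pKa = -log(4.98e-07) = 6.30. pH = pKa + log([A⁻]/[HA]) = 6.30 + log(0.468/0.117)

pH = 6.90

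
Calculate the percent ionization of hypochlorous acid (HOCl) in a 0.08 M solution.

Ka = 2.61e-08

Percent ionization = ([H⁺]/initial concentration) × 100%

Using Ka equilibrium: x² + Ka×x - Ka×C = 0. Solving: [H⁺] = 4.5682e-05. Percent = (4.5682e-05/0.08) × 100

Percent ionization = 0.0571%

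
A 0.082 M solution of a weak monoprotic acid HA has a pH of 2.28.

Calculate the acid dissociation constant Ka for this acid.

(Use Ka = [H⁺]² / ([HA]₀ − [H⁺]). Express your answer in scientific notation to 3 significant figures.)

[H⁺] = 10^(−pH) = 10^(−2.28) = 5.248e-03 M. For HA ⇌ H⁺ + A⁻, Ka = [H⁺][A⁻]/[HA] = [H⁺]² / ([HA]₀ − [H⁺]) = (5.248e-03)² / (0.082 − 5.248e-03) = 3.59e-04.

K_a = 3.59e-04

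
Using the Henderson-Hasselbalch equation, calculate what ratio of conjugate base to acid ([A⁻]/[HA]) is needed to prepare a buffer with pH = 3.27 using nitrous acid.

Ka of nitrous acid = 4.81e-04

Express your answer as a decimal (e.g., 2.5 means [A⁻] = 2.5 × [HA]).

pKa = -log(4.81e-04) = 3.3179. pH = pKa + log([A⁻]/[HA]), so log([A⁻]/[HA]) = pH − pKa = 3.27 − 3.3179 = -0.0479. [A⁻]/[HA] = 10^(-0.0479) = 0.896

[A⁻]/[HA] = 0.896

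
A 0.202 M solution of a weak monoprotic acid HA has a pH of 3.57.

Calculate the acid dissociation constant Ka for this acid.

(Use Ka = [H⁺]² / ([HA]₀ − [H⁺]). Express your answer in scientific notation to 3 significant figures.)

[H⁺] = 10^(−pH) = 10^(−3.57) = 2.692e-04 M. For HA ⇌ H⁺ + A⁻, Ka = [H⁺][A⁻]/[HA] = [H⁺]² / ([HA]₀ − [H⁺]) = (2.692e-04)² / (0.202 − 2.692e-04) = 3.59e-07.

K_a = 3.59e-07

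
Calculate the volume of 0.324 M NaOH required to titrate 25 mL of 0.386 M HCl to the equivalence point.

At equivalence: moles acid = moles base. moles HCl = 0.386 × 25/1000 = 0.00965 mol. V_base = moles / 0.324 × 1000 = 29.8 mL.

V_{base} = 29.8 mL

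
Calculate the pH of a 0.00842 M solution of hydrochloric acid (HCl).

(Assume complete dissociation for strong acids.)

[H⁺] = 0.00842 M for strong acid. pH = -log[H⁺] = -log(0.00842)

pH = 2.07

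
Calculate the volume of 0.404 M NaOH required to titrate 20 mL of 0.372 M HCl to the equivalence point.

At equivalence: moles acid = moles base. moles HCl = 0.372 × 20/1000 = 0.00744 mol. V_base = moles / 0.404 × 1000 = 18.4 mL.

V_{base} = 18.4 mL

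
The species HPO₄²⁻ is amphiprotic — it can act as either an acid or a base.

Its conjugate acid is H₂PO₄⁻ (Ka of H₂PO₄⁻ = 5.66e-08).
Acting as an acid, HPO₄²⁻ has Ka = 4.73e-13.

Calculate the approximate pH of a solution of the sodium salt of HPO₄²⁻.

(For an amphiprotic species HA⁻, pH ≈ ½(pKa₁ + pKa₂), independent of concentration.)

pKa₁ = -log(5.66e-08) = 7.25; pKa₂ = -log(4.73e-13) = 12.33. For an amphiprotic species, pH ≈ ½(pKa₁ + pKa₂) = ½(7.25 + 12.33) = 9.79.

pH = 9.79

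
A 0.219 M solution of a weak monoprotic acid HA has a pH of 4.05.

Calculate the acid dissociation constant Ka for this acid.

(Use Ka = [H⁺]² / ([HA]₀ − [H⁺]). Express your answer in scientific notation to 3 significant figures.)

[H⁺] = 10^(−pH) = 10^(−4.05) = 8.913e-05 M. For HA ⇌ H⁺ + A⁻, Ka = [H⁺][A⁻]/[HA] = [H⁺]² / ([HA]₀ − [H⁺]) = (8.913e-05)² / (0.219 − 8.913e-05) = 3.63e-08.

K_a = 3.63e-08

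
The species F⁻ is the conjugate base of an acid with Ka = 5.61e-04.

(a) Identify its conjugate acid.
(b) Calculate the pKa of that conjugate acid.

(a) The conjugate acid is formed by adding one H⁺ to F⁻, giving HF. (b) pKa = -log(Ka) = -log(5.61e-04) = 3.25.

Conjugate acid: HF; pK_a = 3.25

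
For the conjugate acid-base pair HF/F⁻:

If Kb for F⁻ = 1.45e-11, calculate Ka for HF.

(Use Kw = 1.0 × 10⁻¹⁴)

For a conjugate pair Ka × Kb = Kw, so Ka = Kw/Kb = 1.0 × 10⁻¹⁴ / 1.45e-11 = 6.90e-04.

K_a = 6.90e-04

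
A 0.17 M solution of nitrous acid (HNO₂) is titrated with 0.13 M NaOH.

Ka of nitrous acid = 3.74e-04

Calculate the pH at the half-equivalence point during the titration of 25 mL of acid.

At half-equivalence [HA] = [A⁻], so Henderson-Hasselbalch gives pH = pKa = -log(3.74e-04) = 3.43.

pH = pKa = 3.43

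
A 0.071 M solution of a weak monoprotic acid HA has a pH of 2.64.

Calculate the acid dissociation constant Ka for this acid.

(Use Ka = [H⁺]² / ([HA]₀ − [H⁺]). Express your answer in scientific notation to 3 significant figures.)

[H⁺] = 10^(−pH) = 10^(−2.64) = 2.291e-03 M. For HA ⇌ H⁺ + A⁻, Ka = [H⁺][A⁻]/[HA] = [H⁺]² / ([HA]₀ − [H⁺]) = (2.291e-03)² / (0.071 − 2.291e-03) = 7.64e-05.

K_a = 7.64e-05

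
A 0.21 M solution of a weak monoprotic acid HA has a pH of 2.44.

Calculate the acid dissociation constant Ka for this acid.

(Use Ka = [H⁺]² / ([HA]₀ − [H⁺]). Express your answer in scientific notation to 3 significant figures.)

[H⁺] = 10^(−pH) = 10^(−2.44) = 3.631e-03 M. For HA ⇌ H⁺ + A⁻, Ka = [H⁺][A⁻]/[HA] = [H⁺]² / ([HA]₀ − [H⁺]) = (3.631e-03)² / (0.21 − 3.631e-03) = 6.39e-05.

K_a = 6.39e-05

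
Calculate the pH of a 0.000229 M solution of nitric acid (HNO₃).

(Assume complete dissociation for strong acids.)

[H⁺] = 0.000229 M for strong acid. pH = -log[H⁺] = -log(0.000229)

pH = 3.64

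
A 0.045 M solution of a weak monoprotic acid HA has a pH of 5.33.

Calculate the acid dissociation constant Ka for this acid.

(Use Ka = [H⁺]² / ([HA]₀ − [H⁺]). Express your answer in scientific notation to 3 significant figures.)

[H⁺] = 10^(−pH) = 10^(−5.33) = 4.677e-06 M. For HA ⇌ H⁺ + A⁻, Ka = [H⁺][A⁻]/[HA] = [H⁺]² / ([HA]₀ − [H⁺]) = (4.677e-06)² / (0.045 − 4.677e-06) = 4.86e-10.

K_a = 4.86e-10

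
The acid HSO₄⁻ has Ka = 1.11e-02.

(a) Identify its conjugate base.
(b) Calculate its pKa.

(a) The conjugate base is formed by removing one H⁺ from HSO₄⁻, giving SO₄²⁻. (b) pKa = -log(Ka) = -log(1.11e-02) = 1.95.

Conjugate base: SO₄²⁻; pK_a = 1.95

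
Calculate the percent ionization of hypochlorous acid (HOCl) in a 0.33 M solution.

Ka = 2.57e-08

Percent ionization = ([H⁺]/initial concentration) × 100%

Using Ka equilibrium: x² + Ka×x - Ka×C = 0. Solving: [H⁺] = 9.2079e-05. Percent = (9.2079e-05/0.33) × 100

Percent ionization = 0.0279%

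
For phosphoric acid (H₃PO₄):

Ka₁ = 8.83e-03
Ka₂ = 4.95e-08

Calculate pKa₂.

pKa₂ = -log(Ka₂) = -log(4.95e-08) = 7.31.

pK_{a2} = 7.31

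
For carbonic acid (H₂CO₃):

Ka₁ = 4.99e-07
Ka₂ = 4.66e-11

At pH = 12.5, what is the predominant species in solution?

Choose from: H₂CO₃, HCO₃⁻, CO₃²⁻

pKa₁ = 6.30, pKa₂ = 10.33. For a polyprotic acid the predominant species crosses at each pKa: below pKa_n the protonated form dominates, above it the deprotonated form does. At pH = 12.5, the predominant species is CO₃²⁻.

CO₃²⁻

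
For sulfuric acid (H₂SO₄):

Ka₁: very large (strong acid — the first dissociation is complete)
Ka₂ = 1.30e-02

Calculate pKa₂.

pKa₂ = -log(Ka₂) = -log(1.30e-02) = 1.89.

pK_{a2} = 1.89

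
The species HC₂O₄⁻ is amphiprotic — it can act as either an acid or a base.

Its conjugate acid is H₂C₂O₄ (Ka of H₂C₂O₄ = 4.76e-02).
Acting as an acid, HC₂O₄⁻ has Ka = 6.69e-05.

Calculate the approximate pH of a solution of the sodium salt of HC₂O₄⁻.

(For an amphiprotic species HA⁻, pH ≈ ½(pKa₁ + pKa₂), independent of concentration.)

pKa₁ = -log(4.76e-02) = 1.32; pKa₂ = -log(6.69e-05) = 4.17. For an amphiprotic species, pH ≈ ½(pKa₁ + pKa₂) = ½(1.32 + 4.17) = 2.75.

pH = 2.75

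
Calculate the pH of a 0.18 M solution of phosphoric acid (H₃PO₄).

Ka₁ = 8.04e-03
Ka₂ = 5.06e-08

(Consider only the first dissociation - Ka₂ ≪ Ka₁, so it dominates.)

First dissociation dominates. From Ka₁ = [H⁺][HA⁻]/[H₂A], x² + Ka₁·x − Ka₁·C = 0 with C = 0.18 M and Ka₁ = 8.04e-03. Solving: [H⁺] = (−Ka₁ + √(Ka₁² + 4·Ka₁·C)) / 2 = 3.4234e-02 M. pH = -log(3.4234e-02) = 1.47.

pH = 1.47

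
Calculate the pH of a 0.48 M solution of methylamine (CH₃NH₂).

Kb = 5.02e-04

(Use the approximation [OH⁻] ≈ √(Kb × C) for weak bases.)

[OH⁻] = √(Kb × C) = √(5.02e-04 × 0.48) = 1.5523e-02. pOH = 1.81, pH = 14 - pOH

pH = 12.19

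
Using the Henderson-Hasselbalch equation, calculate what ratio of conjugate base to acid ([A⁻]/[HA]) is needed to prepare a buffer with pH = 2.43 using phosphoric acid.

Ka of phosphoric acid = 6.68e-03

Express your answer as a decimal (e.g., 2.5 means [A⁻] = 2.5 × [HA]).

pKa = -log(6.68e-03) = 2.1752. pH = pKa + log([A⁻]/[HA]), so log([A⁻]/[HA]) = pH − pKa = 2.43 − 2.1752 = 0.2548. [A⁻]/[HA] = 10^(0.2548) = 1.80

[A⁻]/[HA] = 1.80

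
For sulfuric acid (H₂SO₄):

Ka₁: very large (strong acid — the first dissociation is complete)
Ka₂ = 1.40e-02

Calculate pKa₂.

pKa₂ = -log(Ka₂) = -log(1.40e-02) = 1.85.

pK_{a2} = 1.85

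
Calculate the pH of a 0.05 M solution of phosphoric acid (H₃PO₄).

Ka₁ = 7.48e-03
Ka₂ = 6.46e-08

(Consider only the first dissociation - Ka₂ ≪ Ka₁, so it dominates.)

First dissociation dominates. From Ka₁ = [H⁺][HA⁻]/[H₂A], x² + Ka₁·x − Ka₁·C = 0 with C = 0.05 M and Ka₁ = 7.48e-03. Solving: [H⁺] = (−Ka₁ + √(Ka₁² + 4·Ka₁·C)) / 2 = 1.5957e-02 M. pH = -log(1.5957e-02) = 1.80.

pH = 1.80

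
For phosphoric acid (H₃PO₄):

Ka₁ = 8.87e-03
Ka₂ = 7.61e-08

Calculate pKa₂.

pKa₂ = -log(Ka₂) = -log(7.61e-08) = 7.12.

pK_{a2} = 7.12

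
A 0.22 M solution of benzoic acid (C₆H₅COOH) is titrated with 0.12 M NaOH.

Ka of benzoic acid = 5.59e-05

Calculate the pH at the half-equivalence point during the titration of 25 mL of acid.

At half-equivalence [HA] = [A⁻], so Henderson-Hasselbalch gives pH = pKa = -log(5.59e-05) = 4.25.

pH = pKa = 4.25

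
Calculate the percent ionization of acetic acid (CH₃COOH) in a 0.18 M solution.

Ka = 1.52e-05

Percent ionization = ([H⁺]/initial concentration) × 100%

Using Ka equilibrium: x² + Ka×x - Ka×C = 0. Solving: [H⁺] = 1.6465e-03. Percent = (1.6465e-03/0.18) × 100

Percent ionization = 0.915%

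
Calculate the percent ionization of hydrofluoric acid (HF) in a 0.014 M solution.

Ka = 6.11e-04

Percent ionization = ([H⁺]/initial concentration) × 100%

Using Ka equilibrium: x² + Ka×x - Ka×C = 0. Solving: [H⁺] = 2.6351e-03. Percent = (2.6351e-03/0.014) × 100

Percent ionization = 18.8%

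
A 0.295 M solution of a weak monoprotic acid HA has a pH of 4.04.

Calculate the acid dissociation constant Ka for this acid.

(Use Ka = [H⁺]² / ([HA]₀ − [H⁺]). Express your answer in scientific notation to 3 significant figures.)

[H⁺] = 10^(−pH) = 10^(−4.04) = 9.120e-05 M. For HA ⇌ H⁺ + A⁻, Ka = [H⁺][A⁻]/[HA] = [H⁺]² / ([HA]₀ − [H⁺]) = (9.120e-05)² / (0.295 − 9.120e-05) = 2.82e-08.

K_a = 2.82e-08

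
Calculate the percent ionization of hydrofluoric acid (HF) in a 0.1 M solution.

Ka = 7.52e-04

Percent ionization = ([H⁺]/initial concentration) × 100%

Using Ka equilibrium: x² + Ka×x - Ka×C = 0. Solving: [H⁺] = 8.3039e-03. Percent = (8.3039e-03/0.1) × 100

Percent ionization = 8.3%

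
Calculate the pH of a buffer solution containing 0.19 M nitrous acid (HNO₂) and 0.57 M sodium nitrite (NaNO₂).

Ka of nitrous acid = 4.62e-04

pKa = -log(4.62e-04) = 3.34. pH = pKa + log([A⁻]/[HA]) = 3.34 + log(0.57/0.19)

pH = 3.81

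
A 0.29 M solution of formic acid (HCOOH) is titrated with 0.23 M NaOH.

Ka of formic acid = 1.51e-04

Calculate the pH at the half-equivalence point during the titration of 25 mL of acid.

At half-equivalence [HA] = [A⁻], so Henderson-Hasselbalch gives pH = pKa = -log(1.51e-04) = 3.82.

pH = pKa = 3.82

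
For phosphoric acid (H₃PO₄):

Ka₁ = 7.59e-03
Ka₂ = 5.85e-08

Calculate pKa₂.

pKa₂ = -log(Ka₂) = -log(5.85e-08) = 7.23.

pK_{a2} = 7.23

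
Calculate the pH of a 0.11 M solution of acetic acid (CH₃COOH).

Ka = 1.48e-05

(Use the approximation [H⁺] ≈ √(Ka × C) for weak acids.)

[H⁺] = √(Ka × C) = √(1.48e-05 × 0.11) = 1.2759e-03. pH = -log(1.2759e-03)

pH = 2.89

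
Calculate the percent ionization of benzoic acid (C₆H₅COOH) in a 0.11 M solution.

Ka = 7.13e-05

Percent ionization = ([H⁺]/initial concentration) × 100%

Using Ka equilibrium: x² + Ka×x - Ka×C = 0. Solving: [H⁺] = 2.7651e-03. Percent = (2.7651e-03/0.11) × 100

Percent ionization = 2.51%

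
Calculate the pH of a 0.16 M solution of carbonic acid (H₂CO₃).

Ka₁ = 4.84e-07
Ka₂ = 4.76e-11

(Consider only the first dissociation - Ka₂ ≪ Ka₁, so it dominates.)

First dissociation dominates. From Ka₁ = [H⁺][HA⁻]/[H₂A], x² + Ka₁·x − Ka₁·C = 0 with C = 0.16 M and Ka₁ = 4.84e-07. Solving: [H⁺] = (−Ka₁ + √(Ka₁² + 4·Ka₁·C)) / 2 = 2.7804e-04 M. pH = -log(2.7804e-04) = 3.56.

pH = 3.56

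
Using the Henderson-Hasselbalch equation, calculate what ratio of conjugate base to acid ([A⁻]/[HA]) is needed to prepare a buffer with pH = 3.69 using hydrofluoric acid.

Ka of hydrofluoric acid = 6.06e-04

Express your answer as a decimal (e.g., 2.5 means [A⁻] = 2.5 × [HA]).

pKa = -log(6.06e-04) = 3.2175. pH = pKa + log([A⁻]/[HA]), so log([A⁻]/[HA]) = pH − pKa = 3.69 − 3.2175 = 0.4725. [A⁻]/[HA] = 10^(0.4725) = 2.97

[A⁻]/[HA] = 2.97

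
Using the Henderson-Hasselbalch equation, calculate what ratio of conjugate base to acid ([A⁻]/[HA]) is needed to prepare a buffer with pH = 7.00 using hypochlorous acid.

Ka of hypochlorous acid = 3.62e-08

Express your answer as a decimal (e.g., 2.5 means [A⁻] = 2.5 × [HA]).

pKa = -log(3.62e-08) = 7.4413. pH = pKa + log([A⁻]/[HA]), so log([A⁻]/[HA]) = pH − pKa = 7.00 − 7.4413 = -0.4413. [A⁻]/[HA] = 10^(-0.4413) = 0.362

[A⁻]/[HA] = 0.362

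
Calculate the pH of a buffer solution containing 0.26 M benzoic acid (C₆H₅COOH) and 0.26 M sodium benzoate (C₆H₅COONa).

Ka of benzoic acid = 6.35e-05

pKa = -log(6.35e-05) = 4.20. pH = pKa + log([A⁻]/[HA]) = 4.20 + log(0.26/0.26)

pH = 4.20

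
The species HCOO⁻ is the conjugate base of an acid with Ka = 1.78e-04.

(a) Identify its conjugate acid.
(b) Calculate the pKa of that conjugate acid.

(a) The conjugate acid is formed by adding one H⁺ to HCOO⁻, giving HCOOH. (b) pKa = -log(Ka) = -log(1.78e-04) = 3.75.

Conjugate acid: HCOOH; pK_a = 3.75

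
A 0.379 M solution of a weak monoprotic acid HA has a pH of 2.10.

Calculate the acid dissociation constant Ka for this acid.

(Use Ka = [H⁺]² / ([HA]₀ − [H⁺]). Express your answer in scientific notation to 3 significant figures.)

[H⁺] = 10^(−pH) = 10^(−2.10) = 7.943e-03 M. For HA ⇌ H⁺ + A⁻, Ka = [H⁺][A⁻]/[HA] = [H⁺]² / ([HA]₀ − [H⁺]) = (7.943e-03)² / (0.379 − 7.943e-03) = 1.70e-04.

K_a = 1.70e-04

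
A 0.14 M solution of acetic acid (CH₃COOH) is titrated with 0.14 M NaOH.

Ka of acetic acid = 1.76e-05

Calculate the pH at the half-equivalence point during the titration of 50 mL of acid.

At half-equivalence [HA] = [A⁻], so Henderson-Hasselbalch gives pH = pKa = -log(1.76e-05) = 4.75.

pH = pKa = 4.75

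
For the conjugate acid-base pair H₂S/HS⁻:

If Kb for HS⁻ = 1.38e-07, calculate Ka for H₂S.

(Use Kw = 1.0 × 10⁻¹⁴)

For a conjugate pair Ka × Kb = Kw, so Ka = Kw/Kb = 1.0 × 10⁻¹⁴ / 1.38e-07 = 7.25e-08.

K_a = 7.25e-08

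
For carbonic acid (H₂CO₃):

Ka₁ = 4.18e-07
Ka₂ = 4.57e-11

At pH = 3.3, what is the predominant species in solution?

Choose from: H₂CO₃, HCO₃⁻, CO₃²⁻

pKa₁ = 6.38, pKa₂ = 10.34. For a polyprotic acid the predominant species crosses at each pKa: below pKa_n the protonated form dominates, above it the deprotonated form does. At pH = 3.3, the predominant species is H₂CO₃.

H₂CO₃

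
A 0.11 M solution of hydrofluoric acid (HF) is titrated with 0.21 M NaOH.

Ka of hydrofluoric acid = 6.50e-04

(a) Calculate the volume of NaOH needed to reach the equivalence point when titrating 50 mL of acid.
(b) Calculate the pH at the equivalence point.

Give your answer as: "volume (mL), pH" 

moles acid = 0.11 × 50/1000 = 0.0055 mol; V_base = moles/0.21 × 1000 = 26.2 mL. At equivalence only the conjugate base is present: [A⁻] = 0.0055/0.076 = 7.2188e-02 M. Kb = Kw/Ka = 1.54e-11; [OH⁻] = √(Kb × [A⁻]) = 1.0538e-06; pOH = 5.98; pH = 14 - pOH = 8.02.

V = 26.2 mL, pH = 8.02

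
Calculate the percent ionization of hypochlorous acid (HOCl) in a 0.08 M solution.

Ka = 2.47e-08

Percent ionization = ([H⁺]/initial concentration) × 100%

Using Ka equilibrium: x² + Ka×x - Ka×C = 0. Solving: [H⁺] = 4.4440e-05. Percent = (4.4440e-05/0.08) × 100

Percent ionization = 0.0555%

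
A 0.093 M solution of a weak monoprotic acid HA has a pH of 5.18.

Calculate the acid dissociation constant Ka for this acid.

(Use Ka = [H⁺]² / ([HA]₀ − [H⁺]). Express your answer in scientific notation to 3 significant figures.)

[H⁺] = 10^(−pH) = 10^(−5.18) = 6.607e-06 M. For HA ⇌ H⁺ + A⁻, Ka = [H⁺][A⁻]/[HA] = [H⁺]² / ([HA]₀ − [H⁺]) = (6.607e-06)² / (0.093 − 6.607e-06) = 4.69e-10.

K_a = 4.69e-10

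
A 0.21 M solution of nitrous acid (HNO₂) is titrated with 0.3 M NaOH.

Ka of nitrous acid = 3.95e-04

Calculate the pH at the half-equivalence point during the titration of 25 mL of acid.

At half-equivalence [HA] = [A⁻], so Henderson-Hasselbalch gives pH = pKa = -log(3.95e-04) = 3.40.

pH = pKa = 3.40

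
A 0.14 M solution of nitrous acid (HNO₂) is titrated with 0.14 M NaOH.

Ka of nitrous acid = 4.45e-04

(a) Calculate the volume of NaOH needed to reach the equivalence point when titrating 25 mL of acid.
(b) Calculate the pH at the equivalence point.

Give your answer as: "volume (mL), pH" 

moles acid = 0.14 × 25/1000 = 0.0035 mol; V_base = moles/0.14 × 1000 = 25.0 mL. At equivalence only the conjugate base is present: [A⁻] = 0.0035/0.050 = 7.0000e-02 M. Kb = Kw/Ka = 2.25e-11; [OH⁻] = √(Kb × [A⁻]) = 1.2542e-06; pOH = 5.90; pH = 14 - pOH = 8.10.

V = 25.0 mL, pH = 8.10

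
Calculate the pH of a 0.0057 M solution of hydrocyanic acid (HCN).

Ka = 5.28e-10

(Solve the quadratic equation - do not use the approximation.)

x² + Ka×x - Ka×C = 0. Using quadratic formula: [H⁺] = 1.7346e-06

pH = 5.76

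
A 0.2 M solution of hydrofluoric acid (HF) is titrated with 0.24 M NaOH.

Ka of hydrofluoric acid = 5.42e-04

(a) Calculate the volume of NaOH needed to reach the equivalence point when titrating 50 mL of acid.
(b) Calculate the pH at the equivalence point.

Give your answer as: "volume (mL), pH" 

moles acid = 0.2 × 50/1000 = 0.01 mol; V_base = moles/0.24 × 1000 = 41.7 mL. At equivalence only the conjugate base is present: [A⁻] = 0.01/0.092 = 1.0909e-01 M. Kb = Kw/Ka = 1.85e-11; [OH⁻] = √(Kb × [A⁻]) = 1.4187e-06; pOH = 5.85; pH = 14 - pOH = 8.15.

V = 41.7 mL, pH = 8.15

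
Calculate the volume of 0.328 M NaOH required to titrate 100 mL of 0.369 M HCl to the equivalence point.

At equivalence: moles acid = moles base. moles HCl = 0.369 × 100/1000 = 0.0369 mol. V_base = moles / 0.328 × 1000 = 112.5 mL.

V_{base} = 112.5 mL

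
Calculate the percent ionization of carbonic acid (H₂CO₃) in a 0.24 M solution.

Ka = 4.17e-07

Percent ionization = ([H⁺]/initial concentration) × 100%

Using Ka equilibrium: x² + Ka×x - Ka×C = 0. Solving: [H⁺] = 3.1615e-04. Percent = (3.1615e-04/0.24) × 100

Percent ionization = 0.132%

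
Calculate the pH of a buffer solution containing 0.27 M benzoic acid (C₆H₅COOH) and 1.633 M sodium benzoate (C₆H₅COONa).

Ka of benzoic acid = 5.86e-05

pKa = -log(5.86e-05) = 4.23. pH = pKa + log([A⁻]/[HA]) = 4.23 + log(1.633/0.27)

pH = 5.01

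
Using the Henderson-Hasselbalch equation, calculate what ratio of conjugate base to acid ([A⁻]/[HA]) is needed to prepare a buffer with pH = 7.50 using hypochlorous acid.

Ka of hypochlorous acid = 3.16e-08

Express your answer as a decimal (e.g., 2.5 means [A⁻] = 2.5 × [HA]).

pKa = -log(3.16e-08) = 7.5003. pH = pKa + log([A⁻]/[HA]), so log([A⁻]/[HA]) = pH − pKa = 7.50 − 7.5003 = -0.0003. [A⁻]/[HA] = 10^(-0.0003) = 0.999

[A⁻]/[HA] = 0.999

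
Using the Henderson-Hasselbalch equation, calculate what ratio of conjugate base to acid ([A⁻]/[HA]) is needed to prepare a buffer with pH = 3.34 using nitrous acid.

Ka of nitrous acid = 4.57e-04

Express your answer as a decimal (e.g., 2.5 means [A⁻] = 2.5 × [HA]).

pKa = -log(4.57e-04) = 3.3401. pH = pKa + log([A⁻]/[HA]), so log([A⁻]/[HA]) = pH − pKa = 3.34 − 3.3401 = -0.0001. [A⁻]/[HA] = 10^(-0.0001) = 1.00

[A⁻]/[HA] = 1.00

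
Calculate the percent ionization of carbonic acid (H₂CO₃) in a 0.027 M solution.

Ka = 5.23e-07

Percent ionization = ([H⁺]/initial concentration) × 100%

Using Ka equilibrium: x² + Ka×x - Ka×C = 0. Solving: [H⁺] = 1.1857e-04. Percent = (1.1857e-04/0.027) × 100

Percent ionization = 0.439%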